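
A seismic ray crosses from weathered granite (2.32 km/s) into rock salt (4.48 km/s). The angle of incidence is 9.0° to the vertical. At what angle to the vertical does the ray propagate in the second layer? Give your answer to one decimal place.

17.6°

Snell's law: sin θ₂ = (V₂/V₁)·sin θ₁ = (4.48/2.32)·sin 9.0° = 0.3021.
θ₂ = sin⁻¹(0.3021) = 17.58° (from vertical).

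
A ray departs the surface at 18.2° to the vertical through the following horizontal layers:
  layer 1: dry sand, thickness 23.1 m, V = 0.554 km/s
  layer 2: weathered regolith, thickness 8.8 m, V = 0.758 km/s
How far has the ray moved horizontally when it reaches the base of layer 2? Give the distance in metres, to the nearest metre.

12 m

Apply Snell's law at each interface; in layer i the horizontal offset is hᵢ·tan θᵢ.
Layer 1: θ = 18.20°; offset = 23.1·tan 18.20° = 7.595 m.
Layer 2: sin θ = 0.758·sin 18.2°/0.554 = 0.4273, θ = 25.30°; offset = 8.8·tan 25.30° = 4.160 m.
Total horizontal offset = 11.754 m.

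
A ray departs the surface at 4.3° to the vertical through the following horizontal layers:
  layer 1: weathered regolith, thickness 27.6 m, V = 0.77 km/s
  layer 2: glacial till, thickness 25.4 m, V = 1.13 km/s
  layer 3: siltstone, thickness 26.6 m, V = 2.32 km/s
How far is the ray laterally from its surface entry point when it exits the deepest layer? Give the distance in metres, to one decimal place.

Ray parameter p = sin 4.3° / 0.77 km/s = 9.7375e-02 s/km.
Layer 1: θ = 4.30°; offset = 27.6·tan 4.30° = 2.075 m.
Layer 2: sin θ = p·1.13 = 0.1100 → θ = 6.32°; offset = 25.4·tan 6.32° = 2.812 m.
Layer 3: sin θ = p·2.32 = 0.2259 → θ = 13.06°; offset = 26.6·tan 13.06° = 6.169 m.
Total horizontal offset = 11.056 m.

11.1 m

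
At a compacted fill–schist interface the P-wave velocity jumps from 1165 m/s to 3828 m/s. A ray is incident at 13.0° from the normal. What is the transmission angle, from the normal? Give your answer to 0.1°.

47.7°

Snell's law: sin θ₂ = (V₂/V₁)·sin θ₁ = (3828/1165)·sin 13.0° = 0.7392.
θ₂ = arcsin 0.7392 = 47.66° from the normal.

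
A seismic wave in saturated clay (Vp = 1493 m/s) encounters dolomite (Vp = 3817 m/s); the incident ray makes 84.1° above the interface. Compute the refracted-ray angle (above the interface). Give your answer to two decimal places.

Convert to the normal: θ₁ = 90° − 84.1° = 5.9°.
sin θ₁/V₁ = sin θ₂/V₂ ⇒ sin θ₂ = 3817·sin 5.9°/1493 = 3817·0.1028/1493 = 0.2628.
θ₂ = sin⁻¹(0.2628) = 15.24° (from vertical).
From the interface: 90° − 15.24° = 74.76°.

74.76°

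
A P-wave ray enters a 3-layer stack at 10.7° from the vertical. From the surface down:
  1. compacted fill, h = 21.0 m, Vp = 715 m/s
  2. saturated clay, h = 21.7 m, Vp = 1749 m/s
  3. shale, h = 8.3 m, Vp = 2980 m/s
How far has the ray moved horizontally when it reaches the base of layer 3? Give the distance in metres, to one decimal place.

Apply Snell's law at each interface; in layer i the horizontal offset is hᵢ·tan θᵢ.
Layer 1: θ = 10.70°; offset = 21.0·tan 10.70° = 3.968 m.
Layer 2: sin θ = 1749·sin 10.7°/715 = 0.4542, θ = 27.01°; offset = 21.7·tan 27.01° = 11.062 m.
Layer 3: sin θ = 2980·sin 10.7°/715 = 0.7738, θ = 50.70°; offset = 8.3·tan 50.70° = 10.140 m.
Summing the layer offsets gives 25.170 m.

25.2 m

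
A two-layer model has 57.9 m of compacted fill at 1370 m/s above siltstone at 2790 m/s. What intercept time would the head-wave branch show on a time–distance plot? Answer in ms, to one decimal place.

73.6 ms

θ_c = arcsin(V₁/V₂) = arcsin(1370/2790) = 29.41°; cos θ_c = 0.8711.
tᵢ = 2h·cos θ_c / V₁ = 2·57.9·0.8711 / 1370 = 0.07363 s.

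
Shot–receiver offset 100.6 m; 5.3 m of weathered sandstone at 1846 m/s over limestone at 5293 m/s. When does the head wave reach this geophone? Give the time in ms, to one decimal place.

24.4 ms

θ_c = arcsin(V₁/V₂) = arcsin(1846/5293) = 20.41°, cos θ_c = 0.9372.
Intercept time tᵢ = 2h cos θ_c / V₁ = 2·5.3·0.9372/1846 = 0.00538 s.
t = x/V₂ + tᵢ = 100.6/5293 + 0.00538 = 0.02439 s.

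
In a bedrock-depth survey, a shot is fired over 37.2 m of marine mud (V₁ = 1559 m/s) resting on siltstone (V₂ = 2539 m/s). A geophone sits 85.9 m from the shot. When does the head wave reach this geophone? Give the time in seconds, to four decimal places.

0.0715 s

θ_c = arcsin(V₁/V₂) = arcsin(1559/2539) = 37.88°, cos θ_c = 0.7893.
Intercept time tᵢ = 2h cos θ_c / V₁ = 2·37.2·0.7893/1559 = 0.03767 s.
t = x/V₂ + tᵢ = 85.9/2539 + 0.03767 = 0.07150 s.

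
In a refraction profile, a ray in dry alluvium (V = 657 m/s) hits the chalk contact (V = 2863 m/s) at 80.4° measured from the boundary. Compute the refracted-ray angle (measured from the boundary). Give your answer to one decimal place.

Angle from the normal: 90° − 80.4° = 9.6°.
Snell's law: sin θ₂ = (V₂/V₁)·sin θ₁ = (2863/657)·sin 9.6° = 0.7267.
θ₂ = sin⁻¹(0.7267) = 46.61° (from vertical).
From the interface: 90° − 46.61° = 43.39°.

43.4°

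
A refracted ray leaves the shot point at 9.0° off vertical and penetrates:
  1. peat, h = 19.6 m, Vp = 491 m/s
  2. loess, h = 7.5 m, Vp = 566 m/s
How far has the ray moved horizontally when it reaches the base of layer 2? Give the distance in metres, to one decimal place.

p = sin θ₁/V₁ = sin 9.0°/491 = 3.1860e-04 s/m is conserved through the stack.
Layer 1: θ = 9.00°; offset = 19.6·tan 9.00° = 3.104 m.
Layer 2: sin θ = p·566 = 0.1803 → θ = 10.39°; offset = 7.5·tan 10.39° = 1.375 m.
Σ offsets = 4.479 m.

4.5 m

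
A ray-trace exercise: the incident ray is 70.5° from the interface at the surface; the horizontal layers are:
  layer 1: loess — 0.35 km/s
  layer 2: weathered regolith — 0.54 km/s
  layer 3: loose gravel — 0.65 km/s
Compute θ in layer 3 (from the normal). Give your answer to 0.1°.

38.3°

From the normal: θ₁ = 90° − 70.5° = 19.5°.
Snell's law across each interface conserves sin θ / V, so sin θ_3 = V_3·sin θ₁/V₁.
sin θ_3 = 0.65 × sin 19.5° / 0.35 = 0.6199.
θ_3 = arcsin 0.6199 = 38.31°.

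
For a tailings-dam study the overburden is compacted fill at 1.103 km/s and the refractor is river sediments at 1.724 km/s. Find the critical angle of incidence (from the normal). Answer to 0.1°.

At critical incidence the refracted ray runs along the interface (θ₂ = 90°), so sin θ_c = V₁/V₂.
θ_c = arcsin(1.103/1.724) = arcsin 0.6398 = 39.78°.

39.8°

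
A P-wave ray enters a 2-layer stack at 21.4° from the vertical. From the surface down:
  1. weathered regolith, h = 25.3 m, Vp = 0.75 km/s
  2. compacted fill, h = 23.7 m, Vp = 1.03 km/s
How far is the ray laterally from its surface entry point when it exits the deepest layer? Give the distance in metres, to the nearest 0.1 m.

23.6 m

Apply Snell's law at each interface; in layer i the horizontal offset is hᵢ·tan θᵢ.
Layer 1: θ = 21.40°; offset = 25.3·tan 21.40° = 9.915 m.
Layer 2: sin θ = 1.03·sin 21.4°/0.75 = 0.5011, θ = 30.07°; offset = 23.7·tan 30.07° = 13.723 m.
Summing the layer offsets gives 23.638 m.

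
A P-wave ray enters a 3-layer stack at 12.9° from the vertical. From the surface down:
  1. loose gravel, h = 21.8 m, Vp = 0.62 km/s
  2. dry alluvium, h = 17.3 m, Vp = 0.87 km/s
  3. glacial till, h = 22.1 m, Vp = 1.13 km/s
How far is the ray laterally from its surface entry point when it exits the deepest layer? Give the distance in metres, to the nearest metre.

p = sin θ₁/V₁ = sin 12.9°/0.62 = 3.6008e-01 s/km is conserved through the stack.
Layer 1: θ = 12.90°; offset = 21.8·tan 12.90° = 4.993 m.
Layer 2: sin θ = p·0.87 = 0.3133 → θ = 18.26°; offset = 17.3·tan 18.26° = 5.707 m.
Layer 3: sin θ = p·1.13 = 0.4069 → θ = 24.01°; offset = 22.1·tan 24.01° = 9.844 m.
Total horizontal offset = 20.544 m.

21 m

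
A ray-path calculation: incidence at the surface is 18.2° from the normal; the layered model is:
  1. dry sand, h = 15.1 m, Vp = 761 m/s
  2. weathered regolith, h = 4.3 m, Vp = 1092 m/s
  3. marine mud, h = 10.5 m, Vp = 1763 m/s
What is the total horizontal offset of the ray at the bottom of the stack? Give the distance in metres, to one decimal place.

Apply Snell's law at each interface; in layer i the horizontal offset is hᵢ·tan θᵢ.
Layer 1: θ = 18.20°; offset = 15.1·tan 18.20° = 4.965 m.
Layer 2: sin θ = 1092·sin 18.2°/761 = 0.4482, θ = 26.63°; offset = 4.3·tan 26.63° = 2.156 m.
Layer 3: sin θ = 1763·sin 18.2°/761 = 0.7236, θ = 46.35°; offset = 10.5·tan 46.35° = 11.007 m.
Σ offsets = 18.128 m.

18.1 m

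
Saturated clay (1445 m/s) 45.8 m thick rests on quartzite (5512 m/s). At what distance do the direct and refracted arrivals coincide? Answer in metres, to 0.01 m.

θ_c = arcsin(1445/5512) = 15.20°, so cos θ_c = 0.9650 and tᵢ = 2h cos θ_c/V₁ = 0.0612 s.
At crossover x/V₁ = x/V₂ + tᵢ ⇒ x = tᵢ/(1/V₁ − 1/V₂) = 0.06117/(6.9204e-04 − 1.8142e-04) = 119.80 m.

119.80 m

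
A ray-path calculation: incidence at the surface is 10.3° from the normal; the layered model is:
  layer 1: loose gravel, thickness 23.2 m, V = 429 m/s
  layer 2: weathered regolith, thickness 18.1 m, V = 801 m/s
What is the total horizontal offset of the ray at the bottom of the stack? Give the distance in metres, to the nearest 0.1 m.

10.6 m

p = sin θ₁/V₁ = sin 10.3°/429 = 4.1679e-04 s/m is conserved through the stack.
Layer 1: θ = 10.30°; offset = 23.2·tan 10.30° = 4.216 m.
Layer 2: sin θ = p·801 = 0.3338 → θ = 19.50°; offset = 18.1·tan 19.50° = 6.410 m.
Summing the layer offsets gives 10.627 m.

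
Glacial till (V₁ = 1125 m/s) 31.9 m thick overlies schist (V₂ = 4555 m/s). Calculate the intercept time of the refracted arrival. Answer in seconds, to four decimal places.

0.0550 s

θ_c = arcsin(V₁/V₂) = arcsin(1125/4555) = 14.30°; cos θ_c = 0.9690.
tᵢ = 2h·cos θ_c / V₁ = 2·31.9·0.9690 / 1125 = 0.05495 s.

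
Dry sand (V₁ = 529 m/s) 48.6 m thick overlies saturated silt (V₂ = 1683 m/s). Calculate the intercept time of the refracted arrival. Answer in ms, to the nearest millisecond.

174 ms

tᵢ = 2h·√(V₂²−V₁²)/(V₁V₂).
√(V₂²−V₁²) = √(1683²−529²) = 1597.7 m/s.
tᵢ = 2·48.6·1597.7/(529·1683) = 0.17443 s.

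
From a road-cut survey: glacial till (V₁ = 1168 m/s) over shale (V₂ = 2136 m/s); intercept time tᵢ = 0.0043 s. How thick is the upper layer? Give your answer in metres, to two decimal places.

3.00 m

h = tᵢ·V₁·V₂ / (2·√(V₂²−V₁²)).
√(V₂²−V₁²) = √(2136² − 1168²) = 1788.4 m/s.
h = 0.0043 s × 1168 × 2136 / (2 × 1788.4) = 3.00 m.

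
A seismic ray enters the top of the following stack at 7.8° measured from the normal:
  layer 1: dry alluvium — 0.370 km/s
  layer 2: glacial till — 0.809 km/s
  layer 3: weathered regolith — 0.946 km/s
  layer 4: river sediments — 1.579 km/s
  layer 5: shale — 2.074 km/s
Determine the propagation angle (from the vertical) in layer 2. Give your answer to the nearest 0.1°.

Ray parameter p = sin 7.8° / 0.370 = 3.6680e-01 s/km.
sin θ_2 = p·V_2 = 3.6680e-01 × 0.809 = 0.2967.
θ_2 = arcsin 0.2967 = 17.26°.

17.3°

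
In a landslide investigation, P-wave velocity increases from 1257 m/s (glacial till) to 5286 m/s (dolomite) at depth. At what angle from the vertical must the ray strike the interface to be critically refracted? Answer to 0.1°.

13.8°

Critical incidence: sin θ_c = V₁/V₂ = 1257/5286 = 0.2378.
θ_c = arcsin 0.2378 = 13.76°.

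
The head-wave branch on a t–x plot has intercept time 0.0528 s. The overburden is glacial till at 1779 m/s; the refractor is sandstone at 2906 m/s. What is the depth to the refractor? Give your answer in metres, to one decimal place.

59.4 m

h = tᵢ·V₁·V₂ / (2·√(V₂²−V₁²)).
√(V₂²−V₁²) = √(2906² − 1779²) = 2297.8 m/s.
h = 0.0528 s × 1779 × 2906 / (2 × 2297.8) = 59.40 m.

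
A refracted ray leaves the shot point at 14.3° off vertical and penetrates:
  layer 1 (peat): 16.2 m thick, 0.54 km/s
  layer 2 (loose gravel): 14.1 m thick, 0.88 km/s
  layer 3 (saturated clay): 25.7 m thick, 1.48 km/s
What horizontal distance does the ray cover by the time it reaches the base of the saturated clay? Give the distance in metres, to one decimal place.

34.0 m

Apply Snell's law at each interface; in layer i the horizontal offset is hᵢ·tan θᵢ.
Layer 1: θ = 14.30°; offset = 16.2·tan 14.30° = 4.129 m.
Layer 2: sin θ = 0.88·sin 14.3°/0.54 = 0.4025, θ = 23.74°; offset = 14.1·tan 23.74° = 6.200 m.
Layer 3: sin θ = 1.48·sin 14.3°/0.54 = 0.6770, θ = 42.61°; offset = 25.7·tan 42.61° = 23.638 m.
Total horizontal offset = 33.967 m.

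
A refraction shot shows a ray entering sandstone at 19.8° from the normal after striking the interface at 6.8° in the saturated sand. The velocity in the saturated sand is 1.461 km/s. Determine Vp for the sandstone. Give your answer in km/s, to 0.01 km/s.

4.18 km/s

sin 6.8° = 0.1184; sin 19.8° = 0.3387.
V₂ = V₁·(sin θ₂/sin θ₁) = 1.461·(0.3387/0.1184) = 4.18 km/s.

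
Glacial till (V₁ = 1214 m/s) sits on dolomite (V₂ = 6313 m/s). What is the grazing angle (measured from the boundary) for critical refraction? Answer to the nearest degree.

79°

Critical incidence: sin θ_c = V₁/V₂ = 1214/6313 = 0.1923.
θ_c = arcsin 0.1923 = 11.09°.
Measured from the interface: 90° − 11.09° = 78.91°.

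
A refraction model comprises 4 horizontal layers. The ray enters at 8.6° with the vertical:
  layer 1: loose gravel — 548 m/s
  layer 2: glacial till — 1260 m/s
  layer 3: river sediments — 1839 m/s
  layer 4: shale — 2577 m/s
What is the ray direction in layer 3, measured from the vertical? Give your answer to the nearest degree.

Ray parameter p = sin 8.6° / 548 = 2.7287e-04 s/m.
sin θ_3 = p·V_3 = 2.7287e-04 × 1839 = 0.5018.
θ_3 = 30.12° from the vertical.

30°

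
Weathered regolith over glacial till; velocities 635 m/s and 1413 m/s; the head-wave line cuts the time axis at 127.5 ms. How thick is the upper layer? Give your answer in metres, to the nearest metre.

45 m

h = tᵢ·V₁·V₂ / (2·√(V₂²−V₁²)).
√(V₂²−V₁²) = √(1413² − 635²) = 1262.3 m/s.
h = 0.1275 s × 635 × 1413 / (2 × 1262.3) = 45.31 m.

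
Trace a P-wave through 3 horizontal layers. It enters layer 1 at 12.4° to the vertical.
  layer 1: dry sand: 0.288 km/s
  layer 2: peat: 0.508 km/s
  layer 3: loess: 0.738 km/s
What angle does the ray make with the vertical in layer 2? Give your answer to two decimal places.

Snell's law across each interface conserves sin θ / V, so sin θ_2 = V_2·sin θ₁/V₁.
sin θ_2 = 0.508 × sin 12.4° / 0.288 = 0.3788.
θ_2 = 22.26° from the vertical.

22.26°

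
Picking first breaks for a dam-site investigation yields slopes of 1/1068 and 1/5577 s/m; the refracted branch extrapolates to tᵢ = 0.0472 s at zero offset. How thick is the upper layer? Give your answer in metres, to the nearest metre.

h = tᵢ·V₁·V₂ / (2·√(V₂²−V₁²)).
√(V₂²−V₁²) = √(5577² − 1068²) = 5473.8 m/s.
h = 0.0472 s × 1068 × 5577 / (2 × 5473.8) = 25.68 m.

26 m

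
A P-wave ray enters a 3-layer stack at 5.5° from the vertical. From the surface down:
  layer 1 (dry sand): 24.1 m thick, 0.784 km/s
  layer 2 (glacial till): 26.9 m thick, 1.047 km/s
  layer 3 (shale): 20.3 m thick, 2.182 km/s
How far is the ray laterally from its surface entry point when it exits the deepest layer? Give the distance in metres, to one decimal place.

11.4 m

Apply Snell's law at each interface; in layer i the horizontal offset is hᵢ·tan θᵢ.
Layer 1: θ = 5.50°; offset = 24.1·tan 5.50° = 2.321 m.
Layer 2: sin θ = 1.047·sin 5.5°/0.784 = 0.1280, θ = 7.35°; offset = 26.9·tan 7.35° = 3.472 m.
Layer 3: sin θ = 2.182·sin 5.5°/0.784 = 0.2668, θ = 15.47°; offset = 20.3·tan 15.47° = 5.619 m.
Σ offsets = 11.411 m.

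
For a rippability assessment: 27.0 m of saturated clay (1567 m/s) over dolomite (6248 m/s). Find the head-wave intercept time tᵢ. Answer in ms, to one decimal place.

tᵢ = 2h·√(V₂²−V₁²)/(V₁V₂).
√(V₂²−V₁²) = √(6248²−1567²) = 6048.3 m/s.
tᵢ = 2·27.0·6048.3/(1567·6248) = 0.03336 s.

33.4 ms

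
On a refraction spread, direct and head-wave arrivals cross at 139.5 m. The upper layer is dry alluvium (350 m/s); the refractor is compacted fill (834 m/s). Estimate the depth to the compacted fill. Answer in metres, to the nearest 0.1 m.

44.6 m

x_cross = 2h·√((V₂+V₁)/(V₂−V₁)) → h = x_cross / (2·√((V₂+V₁)/(V₂−V₁))).
√((V₂+V₁)/(V₂−V₁)) = √((834+350)/(834−350)) = 1.5641.
h = 139.5 / (2·1.5641) = 44.60 m.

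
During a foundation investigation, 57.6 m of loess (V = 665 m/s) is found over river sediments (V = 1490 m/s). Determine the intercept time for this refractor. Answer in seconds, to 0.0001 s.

tᵢ = 2h·√(V₂²−V₁²)/(V₁V₂).
√(V₂²−V₁²) = √(1490²−665²) = 1333.4 m/s.
tᵢ = 2·57.6·1333.4/(665·1490) = 0.15502 s.

0.1550 s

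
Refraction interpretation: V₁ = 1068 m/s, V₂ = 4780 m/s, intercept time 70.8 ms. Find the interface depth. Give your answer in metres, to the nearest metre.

θ_c = arcsin(1068/4780) = 12.91°; cos θ_c = 0.9747.
tᵢ = 2h cos θ_c/V₁ ⇒ h = tᵢ·V₁/(2 cos θ_c) = 0.0708·1068/(2·0.9747) = 38.79 m.

39 m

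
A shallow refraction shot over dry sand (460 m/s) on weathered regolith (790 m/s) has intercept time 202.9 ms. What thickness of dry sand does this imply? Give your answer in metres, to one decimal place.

57.4 m

θ_c = arcsin(460/790) = 35.61°; cos θ_c = 0.8130.
tᵢ = 2h cos θ_c/V₁ ⇒ h = tᵢ·V₁/(2 cos θ_c) = 0.2029·460/(2·0.8130) = 57.40 m.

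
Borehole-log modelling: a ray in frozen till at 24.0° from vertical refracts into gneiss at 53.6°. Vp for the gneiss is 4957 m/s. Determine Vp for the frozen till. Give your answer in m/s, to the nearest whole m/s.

2505 m/s

Snell's law: sin 24.0°/V₁ = sin 53.6°/V₂.
V₁ = V₂·sin 24.0°/sin 53.6° = 4957 × 0.5053 = 2504.92 m/s.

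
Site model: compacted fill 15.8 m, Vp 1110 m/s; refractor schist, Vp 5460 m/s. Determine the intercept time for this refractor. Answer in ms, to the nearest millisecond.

28 ms

tᵢ = 2h·√(V₂²−V₁²)/(V₁V₂).
√(V₂²−V₁²) = √(5460²−1110²) = 5346.0 m/s.
tᵢ = 2·15.8·5346.0/(1110·5460) = 0.02787 s.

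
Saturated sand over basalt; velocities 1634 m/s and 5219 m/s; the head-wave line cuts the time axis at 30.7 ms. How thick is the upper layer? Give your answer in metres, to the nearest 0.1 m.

26.4 m

θ_c = arcsin(1634/5219) = 18.25°; cos θ_c = 0.9497.
tᵢ = 2h cos θ_c/V₁ ⇒ h = tᵢ·V₁/(2 cos θ_c) = 0.0307·1634/(2·0.9497) = 26.41 m.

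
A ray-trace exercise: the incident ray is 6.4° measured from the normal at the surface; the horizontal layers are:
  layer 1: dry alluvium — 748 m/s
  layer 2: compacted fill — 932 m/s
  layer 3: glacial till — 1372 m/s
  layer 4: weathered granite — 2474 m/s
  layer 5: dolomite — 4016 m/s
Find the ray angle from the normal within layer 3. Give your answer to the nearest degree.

12°

Ray parameter p = sin 6.4° / 748 = 1.4902e-04 s/m.
sin θ_3 = p·V_3 = 1.4902e-04 × 1372 = 0.2045.
θ_3 = arcsin 0.2045 = 11.80°.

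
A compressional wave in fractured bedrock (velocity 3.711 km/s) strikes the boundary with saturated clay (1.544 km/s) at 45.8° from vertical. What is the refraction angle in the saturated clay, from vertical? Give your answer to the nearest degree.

Snell's law: sin θ₂ = (V₂/V₁)·sin θ₁ = (1.544/3.711)·sin 45.8° = 0.2983.
θ₂ = arcsin 0.2983 = 17.35° from the normal.

17°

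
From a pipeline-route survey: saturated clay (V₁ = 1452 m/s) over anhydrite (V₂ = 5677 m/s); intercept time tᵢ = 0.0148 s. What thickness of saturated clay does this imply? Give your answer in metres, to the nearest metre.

11 m

h = tᵢ·V₁·V₂ / (2·√(V₂²−V₁²)).
√(V₂²−V₁²) = √(5677² − 1452²) = 5488.2 m/s.
h = 0.0148 s × 1452 × 5677 / (2 × 5488.2) = 11.11 m.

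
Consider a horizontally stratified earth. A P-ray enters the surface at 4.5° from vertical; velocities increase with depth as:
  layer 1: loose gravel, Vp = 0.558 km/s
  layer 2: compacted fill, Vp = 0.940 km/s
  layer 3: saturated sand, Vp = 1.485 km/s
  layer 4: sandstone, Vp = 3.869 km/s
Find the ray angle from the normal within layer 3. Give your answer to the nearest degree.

Ray parameter p = sin 4.5° / 0.558 = 1.4061e-01 s/km.
sin θ_3 = p·V_3 = 1.4061e-01 × 1.485 = 0.2088.
θ_3 = arcsin 0.2088 = 12.05°.

12°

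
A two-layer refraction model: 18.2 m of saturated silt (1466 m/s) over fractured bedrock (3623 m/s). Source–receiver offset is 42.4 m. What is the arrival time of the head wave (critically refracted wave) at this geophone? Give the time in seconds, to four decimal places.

θ_c = arcsin(V₁/V₂) = arcsin(1466/3623) = 23.87°, cos θ_c = 0.9145.
Intercept time tᵢ = 2h cos θ_c / V₁ = 2·18.2·0.9145/1466 = 0.02271 s.
t = x/V₂ + tᵢ = 42.4/3623 + 0.02271 = 0.03441 s.

0.0344 s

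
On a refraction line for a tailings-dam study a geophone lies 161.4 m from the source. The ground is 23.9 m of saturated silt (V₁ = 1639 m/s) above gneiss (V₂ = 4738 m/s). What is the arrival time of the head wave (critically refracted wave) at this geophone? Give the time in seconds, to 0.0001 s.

t = x/V₂ + 2h·√(V₂²−V₁²)/(V₁V₂).
√(V₂²−V₁²) = √(4738²−1639²) = 4445.5 m/s; delay term = 2·23.9·4445.5/(1639·4738) = 0.02736 s.
t = 161.4/4738 + 0.02736 = 0.06143 s.

0.0614 s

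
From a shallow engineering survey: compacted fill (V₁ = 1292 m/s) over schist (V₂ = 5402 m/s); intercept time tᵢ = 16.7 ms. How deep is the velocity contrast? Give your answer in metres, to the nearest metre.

11 m

θ_c = arcsin(1292/5402) = 13.84°; cos θ_c = 0.9710.
tᵢ = 2h cos θ_c/V₁ ⇒ h = tᵢ·V₁/(2 cos θ_c) = 0.0167·1292/(2·0.9710) = 11.11 m.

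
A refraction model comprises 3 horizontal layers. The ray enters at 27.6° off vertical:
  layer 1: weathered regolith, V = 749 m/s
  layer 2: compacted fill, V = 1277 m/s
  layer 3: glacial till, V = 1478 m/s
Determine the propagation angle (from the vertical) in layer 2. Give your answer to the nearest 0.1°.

Ray parameter p = sin 27.6° / 749 = 6.1855e-04 s/m.
sin θ_2 = p·V_2 = 6.1855e-04 × 1277 = 0.7899.
θ_2 = 52.18° from the vertical.

52.2°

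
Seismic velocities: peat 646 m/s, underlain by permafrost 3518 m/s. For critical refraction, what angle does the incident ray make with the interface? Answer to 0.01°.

79.42°

Critical incidence: sin θ_c = V₁/V₂ = 646/3518 = 0.1836.
θ_c = arcsin 0.1836 = 10.58°.
Measured from the interface: 90° − 10.58° = 79.42°.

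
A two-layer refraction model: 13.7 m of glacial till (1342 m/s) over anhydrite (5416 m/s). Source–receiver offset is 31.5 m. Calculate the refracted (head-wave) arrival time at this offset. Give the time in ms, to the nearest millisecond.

26 ms

θ_c = arcsin(V₁/V₂) = arcsin(1342/5416) = 14.35°, cos θ_c = 0.9688.
Intercept time tᵢ = 2h cos θ_c / V₁ = 2·13.7·0.9688/1342 = 0.01978 s.
t = x/V₂ + tᵢ = 31.5/5416 + 0.01978 = 0.02560 s.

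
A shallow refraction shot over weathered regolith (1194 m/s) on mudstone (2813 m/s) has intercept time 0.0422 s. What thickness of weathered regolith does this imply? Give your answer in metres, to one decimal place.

27.8 m

θ_c = arcsin(1194/2813) = 25.12°; cos θ_c = 0.9054.
tᵢ = 2h cos θ_c/V₁ ⇒ h = tᵢ·V₁/(2 cos θ_c) = 0.0422·1194/(2·0.9054) = 27.82 m.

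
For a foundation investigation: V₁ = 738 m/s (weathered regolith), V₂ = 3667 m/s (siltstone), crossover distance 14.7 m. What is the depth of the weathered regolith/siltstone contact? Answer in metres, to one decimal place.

h = (x_cross/2)·√((V₂−V₁)/(V₂+V₁)).
(V₂−V₁)/(V₂+V₁) = (3667−738)/(3667+738) = 0.6649; √ = 0.8154.
h = (14.7/2)·0.8154 = 5.99 m.

6.0 m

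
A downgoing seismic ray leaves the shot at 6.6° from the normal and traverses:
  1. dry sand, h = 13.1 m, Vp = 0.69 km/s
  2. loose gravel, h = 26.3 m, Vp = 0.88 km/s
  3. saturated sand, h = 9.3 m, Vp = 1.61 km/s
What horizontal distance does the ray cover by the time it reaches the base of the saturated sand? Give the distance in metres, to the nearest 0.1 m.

p = sin θ₁/V₁ = sin 6.6°/0.69 = 1.6658e-01 s/km is conserved through the stack.
Layer 1: θ = 6.60°; offset = 13.1·tan 6.60° = 1.516 m.
Layer 2: sin θ = p·0.88 = 0.1466 → θ = 8.43°; offset = 26.3·tan 8.43° = 3.897 m.
Layer 3: sin θ = p·1.61 = 0.2682 → θ = 15.56°; offset = 9.3·tan 15.56° = 2.589 m.
Summing the layer offsets gives 8.002 m.

8.0 m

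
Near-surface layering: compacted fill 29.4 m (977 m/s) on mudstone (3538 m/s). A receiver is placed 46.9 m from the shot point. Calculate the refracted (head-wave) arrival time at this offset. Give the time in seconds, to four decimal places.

0.0711 s

θ_c = arcsin(V₁/V₂) = arcsin(977/3538) = 16.03°, cos θ_c = 0.9611.
Intercept time tᵢ = 2h cos θ_c / V₁ = 2·29.4·0.9611/977 = 0.05784 s.
t = x/V₂ + tᵢ = 46.9/3538 + 0.05784 = 0.07110 s.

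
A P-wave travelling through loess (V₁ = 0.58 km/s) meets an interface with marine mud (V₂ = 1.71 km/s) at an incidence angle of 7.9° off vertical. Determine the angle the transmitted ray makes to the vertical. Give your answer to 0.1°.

23.9°

Snell's law: sin θ₂ = (V₂/V₁)·sin θ₁ = (1.71/0.58)·sin 7.9° = 0.4052.
θ₂ = arcsin 0.4052 = 23.91° from the normal.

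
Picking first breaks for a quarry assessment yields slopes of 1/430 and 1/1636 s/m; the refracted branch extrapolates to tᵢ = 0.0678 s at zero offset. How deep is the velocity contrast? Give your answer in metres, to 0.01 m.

15.11 m

θ_c = arcsin(430/1636) = 15.24°; cos θ_c = 0.9648.
tᵢ = 2h cos θ_c/V₁ ⇒ h = tᵢ·V₁/(2 cos θ_c) = 0.0678·430/(2·0.9648) = 15.11 m.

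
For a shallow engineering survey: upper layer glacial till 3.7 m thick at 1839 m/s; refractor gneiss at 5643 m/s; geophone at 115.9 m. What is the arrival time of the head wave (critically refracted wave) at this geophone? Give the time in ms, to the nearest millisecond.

t = x/V₂ + 2h·√(V₂²−V₁²)/(V₁V₂).
√(V₂²−V₁²) = √(5643²−1839²) = 5334.9 m/s; delay term = 2·3.7·5334.9/(1839·5643) = 0.00380 s.
t = 115.9/5643 + 0.00380 = 0.02434 s.

24 ms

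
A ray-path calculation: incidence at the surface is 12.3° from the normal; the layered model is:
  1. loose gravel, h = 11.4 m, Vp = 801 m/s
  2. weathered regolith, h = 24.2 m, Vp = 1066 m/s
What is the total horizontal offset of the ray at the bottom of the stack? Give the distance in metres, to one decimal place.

Ray parameter p = sin 12.3° / 801 m/s = 2.6596e-04 s/m.
Layer 1: θ = 12.30°; offset = 11.4·tan 12.30° = 2.486 m.
Layer 2: sin θ = p·1066 = 0.2835 → θ = 16.47°; offset = 24.2·tan 16.47° = 7.154 m.
Total horizontal offset = 9.640 m.

9.6 m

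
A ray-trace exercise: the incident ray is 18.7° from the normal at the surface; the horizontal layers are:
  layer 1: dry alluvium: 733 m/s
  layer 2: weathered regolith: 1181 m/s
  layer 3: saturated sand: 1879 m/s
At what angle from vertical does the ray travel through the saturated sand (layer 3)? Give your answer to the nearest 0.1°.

55.3°

Ray parameter p = sin 18.7° / 733 = 4.3740e-04 s/m.
sin θ_3 = p·V_3 = 4.3740e-04 × 1879 = 0.8219.
θ_3 = 55.27° from the vertical.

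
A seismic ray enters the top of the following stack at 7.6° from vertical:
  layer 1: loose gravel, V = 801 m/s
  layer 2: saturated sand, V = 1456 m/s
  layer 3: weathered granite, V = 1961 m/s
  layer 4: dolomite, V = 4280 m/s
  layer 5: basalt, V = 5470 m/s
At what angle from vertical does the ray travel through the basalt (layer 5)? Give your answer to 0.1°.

Ray parameter p = sin 7.6° / 801 = 1.6511e-04 s/m.
sin θ_5 = p·V_5 = 1.6511e-04 × 5470 = 0.9032.
θ_5 = 64.58° from the vertical.

64.6°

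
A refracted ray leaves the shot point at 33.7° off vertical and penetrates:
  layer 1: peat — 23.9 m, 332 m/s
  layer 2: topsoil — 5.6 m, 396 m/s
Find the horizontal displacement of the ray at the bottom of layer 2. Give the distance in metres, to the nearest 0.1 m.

20.9 m

Apply Snell's law at each interface; in layer i the horizontal offset is hᵢ·tan θᵢ.
Layer 1: θ = 33.70°; offset = 23.9·tan 33.70° = 15.939 m.
Layer 2: sin θ = 396·sin 33.7°/332 = 0.6618, θ = 41.44°; offset = 5.6·tan 41.44° = 4.944 m.
Σ offsets = 20.883 m.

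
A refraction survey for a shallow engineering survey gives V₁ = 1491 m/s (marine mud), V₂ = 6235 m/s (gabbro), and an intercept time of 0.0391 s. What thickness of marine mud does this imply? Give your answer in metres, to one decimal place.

h = tᵢ·V₁·V₂ / (2·√(V₂²−V₁²)).
√(V₂²−V₁²) = √(6235² − 1491²) = 6054.1 m/s.
h = 0.0391 s × 1491 × 6235 / (2 × 6054.1) = 30.02 m.

30.0 m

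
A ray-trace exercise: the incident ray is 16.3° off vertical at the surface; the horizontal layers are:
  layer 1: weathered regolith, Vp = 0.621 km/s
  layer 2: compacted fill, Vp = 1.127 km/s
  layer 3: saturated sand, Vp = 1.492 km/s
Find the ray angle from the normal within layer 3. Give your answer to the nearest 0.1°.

Ray parameter p = sin 16.3° / 0.621 = 4.5196e-01 s/km.
sin θ_3 = p·V_3 = 4.5196e-01 × 1.492 = 0.6743.
θ_3 = 42.40° from the vertical.

42.4°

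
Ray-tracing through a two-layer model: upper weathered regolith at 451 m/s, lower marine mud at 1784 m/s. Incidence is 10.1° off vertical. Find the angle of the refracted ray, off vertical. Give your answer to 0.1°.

43.9°

sin θ₁/V₁ = sin θ₂/V₂ ⇒ sin θ₂ = 1784·sin 10.1°/451 = 1784·0.1754/451 = 0.6937.
θ₂ = sin⁻¹(0.6937) = 43.92° (from vertical).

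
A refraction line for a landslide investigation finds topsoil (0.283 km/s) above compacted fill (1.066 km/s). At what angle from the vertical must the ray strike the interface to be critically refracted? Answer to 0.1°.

15.4°

At critical incidence the refracted ray runs along the interface (θ₂ = 90°), so sin θ_c = V₁/V₂.
θ_c = arcsin(0.283/1.066) = arcsin 0.2655 = 15.40°.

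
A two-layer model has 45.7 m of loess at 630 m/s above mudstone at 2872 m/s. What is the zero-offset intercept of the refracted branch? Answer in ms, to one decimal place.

141.5 ms

tᵢ = 2h·√(V₂²−V₁²)/(V₁V₂).
√(V₂²−V₁²) = √(2872²−630²) = 2802.0 m/s.
tᵢ = 2·45.7·2802.0/(630·2872) = 0.14155 s.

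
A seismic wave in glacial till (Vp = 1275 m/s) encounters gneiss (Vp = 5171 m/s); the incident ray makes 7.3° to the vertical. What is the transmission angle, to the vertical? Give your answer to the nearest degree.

sin θ₁/V₁ = sin θ₂/V₂ ⇒ sin θ₂ = 5171·sin 7.3°/1275 = 5171·0.1271/1275 = 0.5153.
θ₂ = arcsin 0.5153 = 31.02° from the normal.

31°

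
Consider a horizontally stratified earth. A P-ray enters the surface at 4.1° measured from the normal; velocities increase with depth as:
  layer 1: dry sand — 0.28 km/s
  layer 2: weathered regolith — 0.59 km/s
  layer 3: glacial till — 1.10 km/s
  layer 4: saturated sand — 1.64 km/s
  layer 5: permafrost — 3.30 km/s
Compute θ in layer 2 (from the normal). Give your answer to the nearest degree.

9°

Ray parameter p = sin 4.1° / 0.28 = 2.5535e-01 s/km.
sin θ_2 = p·V_2 = 2.5535e-01 × 0.59 = 0.1507.
θ_2 = 8.66° from the vertical.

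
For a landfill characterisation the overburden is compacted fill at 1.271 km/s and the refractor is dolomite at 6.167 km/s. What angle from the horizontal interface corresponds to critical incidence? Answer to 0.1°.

78.1°

Critical incidence: sin θ_c = V₁/V₂ = 1.271/6.167 = 0.2061.
θ_c = arcsin 0.2061 = 11.89°.
Measured from the interface: 90° − 11.89° = 78.11°.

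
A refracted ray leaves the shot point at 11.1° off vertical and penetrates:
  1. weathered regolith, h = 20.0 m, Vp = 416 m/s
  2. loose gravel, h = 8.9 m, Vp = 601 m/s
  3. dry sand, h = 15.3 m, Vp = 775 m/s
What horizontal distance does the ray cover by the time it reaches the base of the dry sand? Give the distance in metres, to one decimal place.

p = sin θ₁/V₁ = sin 11.1°/416 = 4.6279e-04 s/m is conserved through the stack.
Layer 1: θ = 11.10°; offset = 20.0·tan 11.10° = 3.924 m.
Layer 2: sin θ = p·601 = 0.2781 → θ = 16.15°; offset = 8.9·tan 16.15° = 2.577 m.
Layer 3: sin θ = p·775 = 0.3587 → θ = 21.02°; offset = 15.3·tan 21.02° = 5.879 m.
Σ offsets = 12.380 m.

12.4 m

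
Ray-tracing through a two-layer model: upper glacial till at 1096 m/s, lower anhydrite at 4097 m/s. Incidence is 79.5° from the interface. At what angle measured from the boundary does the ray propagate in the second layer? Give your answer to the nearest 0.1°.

47.1°

Convert to the normal: θ₁ = 90° − 79.5° = 10.5°.
Snell's law: sin θ₂ = (V₂/V₁)·sin θ₁ = (4097/1096)·sin 10.5° = 0.6812.
θ₂ = arcsin 0.6812 = 42.94° from the normal.
From the interface: 90° − 42.94° = 47.06°.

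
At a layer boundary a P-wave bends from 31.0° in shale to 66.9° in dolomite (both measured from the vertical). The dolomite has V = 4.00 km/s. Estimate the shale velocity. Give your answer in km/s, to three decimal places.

sin 31.0° = 0.5150; sin 66.9° = 0.9198.
V₁ = V₂·(sin θ₁/sin θ₂) = 4.00·(0.5150/0.9198) = 2.240 km/s.

2.240 km/s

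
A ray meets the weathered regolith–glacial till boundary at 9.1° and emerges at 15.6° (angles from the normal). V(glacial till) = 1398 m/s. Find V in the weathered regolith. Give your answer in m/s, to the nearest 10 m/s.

sin 9.1° = 0.1582; sin 15.6° = 0.2689.
V₁ = V₂·(sin θ₁/sin θ₂) = 1398·(0.1582/0.2689) = 822.20 m/s.

820 m/s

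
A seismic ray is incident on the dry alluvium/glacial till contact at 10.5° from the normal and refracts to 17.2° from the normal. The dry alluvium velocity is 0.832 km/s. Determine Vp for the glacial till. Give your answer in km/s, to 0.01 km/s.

sin 10.5° = 0.1822; sin 17.2° = 0.2957.
V₂ = V₁·(sin θ₂/sin θ₁) = 0.832·(0.2957/0.1822) = 1.35 km/s.

1.35 km/s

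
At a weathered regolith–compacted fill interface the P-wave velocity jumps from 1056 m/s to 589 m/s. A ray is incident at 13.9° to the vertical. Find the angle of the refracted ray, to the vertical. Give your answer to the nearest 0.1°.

sin θ₁/V₁ = sin θ₂/V₂ ⇒ sin θ₂ = 589·sin 13.9°/1056 = 589·0.2402/1056 = 0.1340.
θ₂ = sin⁻¹(0.1340) = 7.70° (from vertical).

7.7°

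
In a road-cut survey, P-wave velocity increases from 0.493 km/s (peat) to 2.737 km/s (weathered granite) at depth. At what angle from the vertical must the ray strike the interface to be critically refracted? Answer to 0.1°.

Critical incidence: sin θ_c = V₁/V₂ = 0.493/2.737 = 0.1801.
θ_c = arcsin 0.1801 = 10.38°.

10.4°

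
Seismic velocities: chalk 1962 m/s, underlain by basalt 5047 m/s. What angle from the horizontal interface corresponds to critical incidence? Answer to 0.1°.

67.1°

Critical incidence: sin θ_c = V₁/V₂ = 1962/5047 = 0.3887.
θ_c = arcsin 0.3887 = 22.88°.
Measured from the interface: 90° − 22.88° = 67.12°.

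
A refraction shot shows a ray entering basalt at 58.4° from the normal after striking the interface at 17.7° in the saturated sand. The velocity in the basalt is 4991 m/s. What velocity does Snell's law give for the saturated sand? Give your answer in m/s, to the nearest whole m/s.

1782 m/s

sin 17.7° = 0.3040; sin 58.4° = 0.8517.
V₁ = V₂·(sin θ₁/sin θ₂) = 4991·(0.3040/0.8517) = 1781.59 m/s.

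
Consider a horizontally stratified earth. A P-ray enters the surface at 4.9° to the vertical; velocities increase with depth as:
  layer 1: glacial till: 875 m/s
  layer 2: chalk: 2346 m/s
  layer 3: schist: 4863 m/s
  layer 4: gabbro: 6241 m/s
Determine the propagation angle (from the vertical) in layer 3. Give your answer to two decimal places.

28.34°

Snell's law across each interface conserves sin θ / V, so sin θ_3 = V_3·sin θ₁/V₁.
sin θ_3 = 4863 × sin 4.9° / 875 = 0.4747.
θ_3 = arcsin 0.4747 = 28.34°.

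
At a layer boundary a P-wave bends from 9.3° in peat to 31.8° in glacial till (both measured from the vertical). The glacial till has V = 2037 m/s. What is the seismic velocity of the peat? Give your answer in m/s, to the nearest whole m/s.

Snell's law: sin 9.3°/V₁ = sin 31.8°/V₂.
V₁ = V₂·sin 9.3°/sin 31.8° = 2037 × 0.3067 = 624.70 m/s.

625 m/s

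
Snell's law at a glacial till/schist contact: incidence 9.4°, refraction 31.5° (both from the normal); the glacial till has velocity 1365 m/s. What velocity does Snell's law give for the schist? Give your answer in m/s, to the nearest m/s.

Snell's law: sin 9.4°/V₁ = sin 31.5°/V₂.
V₂ = V₁·sin 31.5°/sin 9.4° = 1365 × 3.1991 = 4366.79 m/s.

4367 m/s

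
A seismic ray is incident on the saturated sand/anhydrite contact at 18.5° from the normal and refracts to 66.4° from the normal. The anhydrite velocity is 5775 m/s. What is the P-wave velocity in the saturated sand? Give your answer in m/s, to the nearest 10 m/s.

Snell's law: sin 18.5°/V₁ = sin 66.4°/V₂.
V₁ = V₂·sin 18.5°/sin 66.4° = 5775 × 0.3463 = 1999.68 m/s.

2000 m/s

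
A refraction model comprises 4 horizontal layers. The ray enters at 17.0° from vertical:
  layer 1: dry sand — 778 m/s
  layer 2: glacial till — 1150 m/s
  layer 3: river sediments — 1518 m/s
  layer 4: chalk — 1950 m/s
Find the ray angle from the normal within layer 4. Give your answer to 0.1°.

47.1°

Ray parameter p = sin 17.0° / 778 = 3.7580e-04 s/m.
sin θ_4 = p·V_4 = 3.7580e-04 × 1950 = 0.7328.
θ_4 = 47.12° from the vertical.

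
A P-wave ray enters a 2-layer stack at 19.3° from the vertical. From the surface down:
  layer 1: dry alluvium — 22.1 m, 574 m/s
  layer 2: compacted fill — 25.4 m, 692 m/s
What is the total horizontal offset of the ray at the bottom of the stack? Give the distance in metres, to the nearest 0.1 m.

18.8 m

Ray parameter p = sin 19.3° / 574 m/s = 5.7581e-04 s/m.
Layer 1: θ = 19.30°; offset = 22.1·tan 19.30° = 7.739 m.
Layer 2: sin θ = p·692 = 0.3985 → θ = 23.48°; offset = 25.4·tan 23.48° = 11.035 m.
Σ offsets = 18.774 m.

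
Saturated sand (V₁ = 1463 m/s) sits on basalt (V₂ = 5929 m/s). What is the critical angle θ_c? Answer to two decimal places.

14.29°

At critical incidence the refracted ray runs along the interface (θ₂ = 90°), so sin θ_c = V₁/V₂.
θ_c = arcsin(1463/5929) = arcsin 0.2468 = 14.29°.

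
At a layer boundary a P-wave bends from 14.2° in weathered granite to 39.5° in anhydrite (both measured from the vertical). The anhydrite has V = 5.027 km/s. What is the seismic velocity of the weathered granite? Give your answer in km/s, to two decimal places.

sin 14.2° = 0.2453; sin 39.5° = 0.6361.
V₁ = V₂·(sin θ₁/sin θ₂) = 5.027·(0.2453/0.6361) = 1.94 km/s.

1.94 km/s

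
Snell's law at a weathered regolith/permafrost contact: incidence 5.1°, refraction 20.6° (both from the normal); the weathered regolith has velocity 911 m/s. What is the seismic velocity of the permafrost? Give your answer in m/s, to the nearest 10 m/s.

3610 m/s

Snell's law: sin 5.1°/V₁ = sin 20.6°/V₂.
V₂ = V₁·sin 20.6°/sin 5.1° = 911 × 3.9580 = 3605.72 m/s.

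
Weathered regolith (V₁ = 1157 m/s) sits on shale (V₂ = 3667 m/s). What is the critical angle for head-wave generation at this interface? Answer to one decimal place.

18.4°

At critical incidence the refracted ray runs along the interface (θ₂ = 90°), so sin θ_c = V₁/V₂.
θ_c = arcsin(1157/3667) = arcsin 0.3155 = 18.39°.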